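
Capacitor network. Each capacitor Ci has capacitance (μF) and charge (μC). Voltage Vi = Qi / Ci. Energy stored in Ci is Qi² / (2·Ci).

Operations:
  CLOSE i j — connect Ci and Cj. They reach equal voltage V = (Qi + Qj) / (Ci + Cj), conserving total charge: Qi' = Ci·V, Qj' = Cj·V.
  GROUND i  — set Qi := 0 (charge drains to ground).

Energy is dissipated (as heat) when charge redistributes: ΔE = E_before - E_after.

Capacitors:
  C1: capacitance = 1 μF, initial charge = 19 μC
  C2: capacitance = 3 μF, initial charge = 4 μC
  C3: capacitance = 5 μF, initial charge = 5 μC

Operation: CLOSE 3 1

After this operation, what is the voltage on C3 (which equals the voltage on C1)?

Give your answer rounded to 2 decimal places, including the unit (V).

Answer: 4.00 V

Derivation:
Initial: C1(1μF, Q=19μC, V=19.00V), C2(3μF, Q=4μC, V=1.33V), C3(5μF, Q=5μC, V=1.00V)
Op 1: CLOSE 3-1: Q_total=24.00, C_total=6.00, V=4.00; Q3=20.00, Q1=4.00; dissipated=135.000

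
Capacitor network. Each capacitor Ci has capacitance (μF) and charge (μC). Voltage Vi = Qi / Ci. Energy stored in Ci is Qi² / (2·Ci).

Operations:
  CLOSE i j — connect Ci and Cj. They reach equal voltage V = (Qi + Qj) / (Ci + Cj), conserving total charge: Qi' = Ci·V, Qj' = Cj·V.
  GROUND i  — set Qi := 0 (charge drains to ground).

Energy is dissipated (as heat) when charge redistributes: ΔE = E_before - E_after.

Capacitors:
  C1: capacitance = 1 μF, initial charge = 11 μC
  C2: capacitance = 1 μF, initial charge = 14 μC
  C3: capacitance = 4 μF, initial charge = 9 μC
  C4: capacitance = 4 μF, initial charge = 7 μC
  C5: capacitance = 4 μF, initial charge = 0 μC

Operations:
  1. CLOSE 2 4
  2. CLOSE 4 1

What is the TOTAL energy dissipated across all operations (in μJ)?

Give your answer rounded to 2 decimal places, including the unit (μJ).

Answer: 78.52 μJ

Derivation:
Initial: C1(1μF, Q=11μC, V=11.00V), C2(1μF, Q=14μC, V=14.00V), C3(4μF, Q=9μC, V=2.25V), C4(4μF, Q=7μC, V=1.75V), C5(4μF, Q=0μC, V=0.00V)
Op 1: CLOSE 2-4: Q_total=21.00, C_total=5.00, V=4.20; Q2=4.20, Q4=16.80; dissipated=60.025
Op 2: CLOSE 4-1: Q_total=27.80, C_total=5.00, V=5.56; Q4=22.24, Q1=5.56; dissipated=18.496
Total dissipated: 78.521 μJ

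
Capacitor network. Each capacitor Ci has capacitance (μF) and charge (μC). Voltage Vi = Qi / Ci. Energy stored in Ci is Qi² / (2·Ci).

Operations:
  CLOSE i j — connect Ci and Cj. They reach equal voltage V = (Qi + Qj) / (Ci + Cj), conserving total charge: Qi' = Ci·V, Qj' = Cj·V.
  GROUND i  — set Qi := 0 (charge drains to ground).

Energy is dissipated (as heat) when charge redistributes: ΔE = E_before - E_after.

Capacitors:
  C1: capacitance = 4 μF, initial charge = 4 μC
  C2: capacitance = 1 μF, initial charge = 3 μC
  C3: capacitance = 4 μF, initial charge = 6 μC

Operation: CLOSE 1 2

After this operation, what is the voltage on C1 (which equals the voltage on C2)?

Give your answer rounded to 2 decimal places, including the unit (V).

Answer: 1.40 V

Derivation:
Initial: C1(4μF, Q=4μC, V=1.00V), C2(1μF, Q=3μC, V=3.00V), C3(4μF, Q=6μC, V=1.50V)
Op 1: CLOSE 1-2: Q_total=7.00, C_total=5.00, V=1.40; Q1=5.60, Q2=1.40; dissipated=1.600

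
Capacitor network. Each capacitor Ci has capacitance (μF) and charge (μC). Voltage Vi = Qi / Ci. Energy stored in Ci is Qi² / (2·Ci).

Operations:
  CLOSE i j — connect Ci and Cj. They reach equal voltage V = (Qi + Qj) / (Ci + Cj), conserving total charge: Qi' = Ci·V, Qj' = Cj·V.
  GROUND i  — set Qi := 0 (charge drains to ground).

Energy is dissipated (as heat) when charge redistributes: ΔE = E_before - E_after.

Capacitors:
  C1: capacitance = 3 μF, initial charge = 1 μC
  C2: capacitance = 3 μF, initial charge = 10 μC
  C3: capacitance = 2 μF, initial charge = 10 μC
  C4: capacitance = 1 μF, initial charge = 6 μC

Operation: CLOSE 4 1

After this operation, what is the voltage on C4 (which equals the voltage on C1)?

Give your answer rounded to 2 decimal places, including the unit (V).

Answer: 1.75 V

Derivation:
Initial: C1(3μF, Q=1μC, V=0.33V), C2(3μF, Q=10μC, V=3.33V), C3(2μF, Q=10μC, V=5.00V), C4(1μF, Q=6μC, V=6.00V)
Op 1: CLOSE 4-1: Q_total=7.00, C_total=4.00, V=1.75; Q4=1.75, Q1=5.25; dissipated=12.042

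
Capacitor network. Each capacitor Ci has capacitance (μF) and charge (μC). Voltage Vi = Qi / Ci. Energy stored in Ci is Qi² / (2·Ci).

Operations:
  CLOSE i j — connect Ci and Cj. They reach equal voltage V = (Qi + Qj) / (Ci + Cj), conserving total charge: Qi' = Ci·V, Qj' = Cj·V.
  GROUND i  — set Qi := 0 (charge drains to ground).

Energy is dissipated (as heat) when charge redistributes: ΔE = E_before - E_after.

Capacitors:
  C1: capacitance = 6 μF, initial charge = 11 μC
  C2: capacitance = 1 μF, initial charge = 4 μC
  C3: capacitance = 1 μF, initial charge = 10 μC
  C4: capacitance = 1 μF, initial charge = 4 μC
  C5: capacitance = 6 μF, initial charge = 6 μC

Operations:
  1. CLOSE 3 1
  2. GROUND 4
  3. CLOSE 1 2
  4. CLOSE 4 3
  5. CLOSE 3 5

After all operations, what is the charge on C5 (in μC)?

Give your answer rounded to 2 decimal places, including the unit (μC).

Answer: 6.43 μC

Derivation:
Initial: C1(6μF, Q=11μC, V=1.83V), C2(1μF, Q=4μC, V=4.00V), C3(1μF, Q=10μC, V=10.00V), C4(1μF, Q=4μC, V=4.00V), C5(6μF, Q=6μC, V=1.00V)
Op 1: CLOSE 3-1: Q_total=21.00, C_total=7.00, V=3.00; Q3=3.00, Q1=18.00; dissipated=28.583
Op 2: GROUND 4: Q4=0; energy lost=8.000
Op 3: CLOSE 1-2: Q_total=22.00, C_total=7.00, V=3.14; Q1=18.86, Q2=3.14; dissipated=0.429
Op 4: CLOSE 4-3: Q_total=3.00, C_total=2.00, V=1.50; Q4=1.50, Q3=1.50; dissipated=2.250
Op 5: CLOSE 3-5: Q_total=7.50, C_total=7.00, V=1.07; Q3=1.07, Q5=6.43; dissipated=0.107
Final charges: Q1=18.86, Q2=3.14, Q3=1.07, Q4=1.50, Q5=6.43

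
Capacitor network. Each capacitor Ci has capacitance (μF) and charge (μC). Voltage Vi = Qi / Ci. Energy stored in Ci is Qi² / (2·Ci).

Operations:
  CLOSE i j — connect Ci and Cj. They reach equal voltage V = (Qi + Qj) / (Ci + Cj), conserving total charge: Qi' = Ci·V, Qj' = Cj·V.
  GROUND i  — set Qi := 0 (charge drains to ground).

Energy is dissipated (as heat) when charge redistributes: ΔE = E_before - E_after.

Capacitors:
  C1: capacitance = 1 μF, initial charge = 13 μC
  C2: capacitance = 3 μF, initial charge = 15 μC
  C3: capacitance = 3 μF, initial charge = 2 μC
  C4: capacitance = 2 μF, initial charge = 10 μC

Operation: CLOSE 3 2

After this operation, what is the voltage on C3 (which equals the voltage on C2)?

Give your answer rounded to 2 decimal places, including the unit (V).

Answer: 2.83 V

Derivation:
Initial: C1(1μF, Q=13μC, V=13.00V), C2(3μF, Q=15μC, V=5.00V), C3(3μF, Q=2μC, V=0.67V), C4(2μF, Q=10μC, V=5.00V)
Op 1: CLOSE 3-2: Q_total=17.00, C_total=6.00, V=2.83; Q3=8.50, Q2=8.50; dissipated=14.083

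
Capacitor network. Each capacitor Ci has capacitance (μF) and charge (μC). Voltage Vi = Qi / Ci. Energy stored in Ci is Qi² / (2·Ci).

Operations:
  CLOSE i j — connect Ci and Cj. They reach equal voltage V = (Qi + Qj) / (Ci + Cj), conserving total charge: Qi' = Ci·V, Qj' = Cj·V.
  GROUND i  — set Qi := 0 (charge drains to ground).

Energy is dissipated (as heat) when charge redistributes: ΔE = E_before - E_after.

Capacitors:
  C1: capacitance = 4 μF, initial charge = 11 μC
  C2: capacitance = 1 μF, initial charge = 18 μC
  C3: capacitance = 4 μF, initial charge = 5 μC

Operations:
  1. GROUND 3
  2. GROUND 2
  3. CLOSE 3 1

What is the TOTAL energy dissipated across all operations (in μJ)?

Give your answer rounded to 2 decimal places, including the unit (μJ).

Answer: 172.69 μJ

Derivation:
Initial: C1(4μF, Q=11μC, V=2.75V), C2(1μF, Q=18μC, V=18.00V), C3(4μF, Q=5μC, V=1.25V)
Op 1: GROUND 3: Q3=0; energy lost=3.125
Op 2: GROUND 2: Q2=0; energy lost=162.000
Op 3: CLOSE 3-1: Q_total=11.00, C_total=8.00, V=1.38; Q3=5.50, Q1=5.50; dissipated=7.562
Total dissipated: 172.688 μJ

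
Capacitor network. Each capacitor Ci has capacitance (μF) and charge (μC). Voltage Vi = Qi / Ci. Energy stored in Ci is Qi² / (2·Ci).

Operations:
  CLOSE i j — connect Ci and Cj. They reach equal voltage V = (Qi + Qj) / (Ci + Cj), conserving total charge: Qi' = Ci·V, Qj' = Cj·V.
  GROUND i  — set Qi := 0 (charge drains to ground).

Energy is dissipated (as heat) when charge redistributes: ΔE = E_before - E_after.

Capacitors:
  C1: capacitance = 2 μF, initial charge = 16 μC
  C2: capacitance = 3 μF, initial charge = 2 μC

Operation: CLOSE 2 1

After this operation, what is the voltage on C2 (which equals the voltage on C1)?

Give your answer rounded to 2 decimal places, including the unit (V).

Answer: 3.60 V

Derivation:
Initial: C1(2μF, Q=16μC, V=8.00V), C2(3μF, Q=2μC, V=0.67V)
Op 1: CLOSE 2-1: Q_total=18.00, C_total=5.00, V=3.60; Q2=10.80, Q1=7.20; dissipated=32.267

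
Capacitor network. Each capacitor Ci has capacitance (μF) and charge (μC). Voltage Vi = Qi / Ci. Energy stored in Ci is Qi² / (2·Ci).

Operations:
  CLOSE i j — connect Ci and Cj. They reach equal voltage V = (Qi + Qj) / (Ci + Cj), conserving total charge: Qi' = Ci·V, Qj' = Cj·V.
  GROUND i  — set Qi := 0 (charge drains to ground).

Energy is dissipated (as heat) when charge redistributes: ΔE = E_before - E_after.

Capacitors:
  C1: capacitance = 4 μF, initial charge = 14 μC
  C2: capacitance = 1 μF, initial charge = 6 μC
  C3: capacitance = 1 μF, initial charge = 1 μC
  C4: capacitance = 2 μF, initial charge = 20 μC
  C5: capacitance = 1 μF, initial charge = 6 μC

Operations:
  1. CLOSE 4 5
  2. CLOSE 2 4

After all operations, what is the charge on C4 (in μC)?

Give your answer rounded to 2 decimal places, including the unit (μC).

Initial: C1(4μF, Q=14μC, V=3.50V), C2(1μF, Q=6μC, V=6.00V), C3(1μF, Q=1μC, V=1.00V), C4(2μF, Q=20μC, V=10.00V), C5(1μF, Q=6μC, V=6.00V)
Op 1: CLOSE 4-5: Q_total=26.00, C_total=3.00, V=8.67; Q4=17.33, Q5=8.67; dissipated=5.333
Op 2: CLOSE 2-4: Q_total=23.33, C_total=3.00, V=7.78; Q2=7.78, Q4=15.56; dissipated=2.370
Final charges: Q1=14.00, Q2=7.78, Q3=1.00, Q4=15.56, Q5=8.67

Answer: 15.56 μC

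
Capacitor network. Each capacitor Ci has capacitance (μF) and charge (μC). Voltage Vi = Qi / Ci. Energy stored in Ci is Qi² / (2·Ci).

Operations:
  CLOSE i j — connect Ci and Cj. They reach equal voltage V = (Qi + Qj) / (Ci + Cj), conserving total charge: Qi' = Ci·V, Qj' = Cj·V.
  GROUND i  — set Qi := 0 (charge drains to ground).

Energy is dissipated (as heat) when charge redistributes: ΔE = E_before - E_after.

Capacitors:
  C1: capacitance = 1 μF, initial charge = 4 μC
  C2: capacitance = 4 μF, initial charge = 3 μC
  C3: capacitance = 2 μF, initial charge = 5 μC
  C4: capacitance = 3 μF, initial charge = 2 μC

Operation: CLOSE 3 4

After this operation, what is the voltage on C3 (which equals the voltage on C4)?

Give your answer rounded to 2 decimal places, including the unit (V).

Answer: 1.40 V

Derivation:
Initial: C1(1μF, Q=4μC, V=4.00V), C2(4μF, Q=3μC, V=0.75V), C3(2μF, Q=5μC, V=2.50V), C4(3μF, Q=2μC, V=0.67V)
Op 1: CLOSE 3-4: Q_total=7.00, C_total=5.00, V=1.40; Q3=2.80, Q4=4.20; dissipated=2.017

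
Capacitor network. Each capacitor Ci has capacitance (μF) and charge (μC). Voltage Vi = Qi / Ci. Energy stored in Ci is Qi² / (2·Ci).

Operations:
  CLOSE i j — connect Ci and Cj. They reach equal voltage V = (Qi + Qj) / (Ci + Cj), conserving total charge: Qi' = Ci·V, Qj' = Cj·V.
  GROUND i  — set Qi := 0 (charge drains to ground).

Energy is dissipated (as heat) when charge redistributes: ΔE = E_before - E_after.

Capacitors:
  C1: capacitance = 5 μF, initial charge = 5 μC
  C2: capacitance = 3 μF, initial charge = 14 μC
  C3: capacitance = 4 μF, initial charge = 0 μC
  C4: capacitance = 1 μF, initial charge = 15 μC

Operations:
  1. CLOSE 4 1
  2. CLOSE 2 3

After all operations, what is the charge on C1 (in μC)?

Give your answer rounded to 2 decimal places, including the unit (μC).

Answer: 16.67 μC

Derivation:
Initial: C1(5μF, Q=5μC, V=1.00V), C2(3μF, Q=14μC, V=4.67V), C3(4μF, Q=0μC, V=0.00V), C4(1μF, Q=15μC, V=15.00V)
Op 1: CLOSE 4-1: Q_total=20.00, C_total=6.00, V=3.33; Q4=3.33, Q1=16.67; dissipated=81.667
Op 2: CLOSE 2-3: Q_total=14.00, C_total=7.00, V=2.00; Q2=6.00, Q3=8.00; dissipated=18.667
Final charges: Q1=16.67, Q2=6.00, Q3=8.00, Q4=3.33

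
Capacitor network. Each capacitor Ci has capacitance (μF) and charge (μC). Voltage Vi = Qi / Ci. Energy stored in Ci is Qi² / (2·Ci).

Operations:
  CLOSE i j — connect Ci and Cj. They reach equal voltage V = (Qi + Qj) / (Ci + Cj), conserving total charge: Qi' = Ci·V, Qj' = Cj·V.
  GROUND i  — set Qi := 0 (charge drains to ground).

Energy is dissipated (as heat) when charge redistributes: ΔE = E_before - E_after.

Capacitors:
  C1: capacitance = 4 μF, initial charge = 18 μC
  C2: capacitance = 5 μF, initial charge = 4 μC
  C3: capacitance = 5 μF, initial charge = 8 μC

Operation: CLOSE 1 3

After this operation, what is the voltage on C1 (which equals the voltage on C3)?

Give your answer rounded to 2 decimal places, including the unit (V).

Answer: 2.89 V

Derivation:
Initial: C1(4μF, Q=18μC, V=4.50V), C2(5μF, Q=4μC, V=0.80V), C3(5μF, Q=8μC, V=1.60V)
Op 1: CLOSE 1-3: Q_total=26.00, C_total=9.00, V=2.89; Q1=11.56, Q3=14.44; dissipated=9.344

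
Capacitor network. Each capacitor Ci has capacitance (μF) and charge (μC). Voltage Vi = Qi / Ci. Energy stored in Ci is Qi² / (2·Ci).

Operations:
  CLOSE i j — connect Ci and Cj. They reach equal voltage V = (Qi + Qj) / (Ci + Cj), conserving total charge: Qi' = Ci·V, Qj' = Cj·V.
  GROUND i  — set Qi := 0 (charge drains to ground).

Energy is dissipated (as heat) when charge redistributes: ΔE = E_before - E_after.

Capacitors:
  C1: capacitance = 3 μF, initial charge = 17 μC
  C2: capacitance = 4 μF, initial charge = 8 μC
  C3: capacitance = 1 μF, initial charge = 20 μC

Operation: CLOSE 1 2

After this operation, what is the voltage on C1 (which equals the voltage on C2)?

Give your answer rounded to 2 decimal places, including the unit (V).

Answer: 3.57 V

Derivation:
Initial: C1(3μF, Q=17μC, V=5.67V), C2(4μF, Q=8μC, V=2.00V), C3(1μF, Q=20μC, V=20.00V)
Op 1: CLOSE 1-2: Q_total=25.00, C_total=7.00, V=3.57; Q1=10.71, Q2=14.29; dissipated=11.524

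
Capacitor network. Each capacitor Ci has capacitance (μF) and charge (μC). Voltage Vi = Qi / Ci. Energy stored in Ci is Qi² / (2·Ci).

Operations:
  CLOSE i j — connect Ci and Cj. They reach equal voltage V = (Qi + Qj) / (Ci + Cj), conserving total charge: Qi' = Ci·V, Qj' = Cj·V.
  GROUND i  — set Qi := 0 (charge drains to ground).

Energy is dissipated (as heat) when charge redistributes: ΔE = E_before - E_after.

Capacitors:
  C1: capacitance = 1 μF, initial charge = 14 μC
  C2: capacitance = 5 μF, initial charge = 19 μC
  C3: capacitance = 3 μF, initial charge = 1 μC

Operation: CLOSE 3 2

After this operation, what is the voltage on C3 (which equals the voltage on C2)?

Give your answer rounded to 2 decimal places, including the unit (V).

Answer: 2.50 V

Derivation:
Initial: C1(1μF, Q=14μC, V=14.00V), C2(5μF, Q=19μC, V=3.80V), C3(3μF, Q=1μC, V=0.33V)
Op 1: CLOSE 3-2: Q_total=20.00, C_total=8.00, V=2.50; Q3=7.50, Q2=12.50; dissipated=11.267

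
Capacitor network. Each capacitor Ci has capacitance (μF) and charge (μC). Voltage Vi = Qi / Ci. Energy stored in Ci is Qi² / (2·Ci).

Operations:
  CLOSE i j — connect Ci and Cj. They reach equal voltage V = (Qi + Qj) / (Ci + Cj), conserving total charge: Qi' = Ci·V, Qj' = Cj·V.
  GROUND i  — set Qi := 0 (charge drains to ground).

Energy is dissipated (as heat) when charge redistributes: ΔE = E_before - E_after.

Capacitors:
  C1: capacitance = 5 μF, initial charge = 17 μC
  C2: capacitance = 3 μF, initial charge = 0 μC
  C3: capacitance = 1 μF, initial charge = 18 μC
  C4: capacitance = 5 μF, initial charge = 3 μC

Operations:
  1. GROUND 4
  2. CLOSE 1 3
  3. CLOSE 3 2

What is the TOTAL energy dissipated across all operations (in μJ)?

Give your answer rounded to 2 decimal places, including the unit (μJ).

Answer: 102.48 μJ

Derivation:
Initial: C1(5μF, Q=17μC, V=3.40V), C2(3μF, Q=0μC, V=0.00V), C3(1μF, Q=18μC, V=18.00V), C4(5μF, Q=3μC, V=0.60V)
Op 1: GROUND 4: Q4=0; energy lost=0.900
Op 2: CLOSE 1-3: Q_total=35.00, C_total=6.00, V=5.83; Q1=29.17, Q3=5.83; dissipated=88.817
Op 3: CLOSE 3-2: Q_total=5.83, C_total=4.00, V=1.46; Q3=1.46, Q2=4.38; dissipated=12.760
Total dissipated: 102.477 μJ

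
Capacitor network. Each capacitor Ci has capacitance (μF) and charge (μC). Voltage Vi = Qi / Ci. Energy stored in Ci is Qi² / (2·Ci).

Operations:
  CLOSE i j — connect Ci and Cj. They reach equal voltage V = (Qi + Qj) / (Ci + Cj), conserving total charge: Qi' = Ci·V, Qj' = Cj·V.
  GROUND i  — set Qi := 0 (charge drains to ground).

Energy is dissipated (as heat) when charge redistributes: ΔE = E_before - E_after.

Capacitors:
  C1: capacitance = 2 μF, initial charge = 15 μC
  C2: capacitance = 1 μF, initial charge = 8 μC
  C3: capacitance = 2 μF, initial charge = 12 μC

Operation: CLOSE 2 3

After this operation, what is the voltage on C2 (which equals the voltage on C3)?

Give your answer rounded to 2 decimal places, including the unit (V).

Answer: 6.67 V

Derivation:
Initial: C1(2μF, Q=15μC, V=7.50V), C2(1μF, Q=8μC, V=8.00V), C3(2μF, Q=12μC, V=6.00V)
Op 1: CLOSE 2-3: Q_total=20.00, C_total=3.00, V=6.67; Q2=6.67, Q3=13.33; dissipated=1.333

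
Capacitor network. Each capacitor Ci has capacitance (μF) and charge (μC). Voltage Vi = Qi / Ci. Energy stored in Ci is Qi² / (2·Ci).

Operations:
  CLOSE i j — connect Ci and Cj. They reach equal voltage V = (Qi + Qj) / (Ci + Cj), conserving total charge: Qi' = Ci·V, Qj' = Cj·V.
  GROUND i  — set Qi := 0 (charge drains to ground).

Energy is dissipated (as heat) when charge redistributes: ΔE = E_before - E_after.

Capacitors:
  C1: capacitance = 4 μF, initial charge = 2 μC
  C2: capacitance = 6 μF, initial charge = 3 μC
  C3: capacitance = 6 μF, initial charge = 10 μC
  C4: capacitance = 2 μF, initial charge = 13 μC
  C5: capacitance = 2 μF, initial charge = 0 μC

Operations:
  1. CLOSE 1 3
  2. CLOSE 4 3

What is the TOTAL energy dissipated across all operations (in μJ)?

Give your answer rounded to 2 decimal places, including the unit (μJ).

Initial: C1(4μF, Q=2μC, V=0.50V), C2(6μF, Q=3μC, V=0.50V), C3(6μF, Q=10μC, V=1.67V), C4(2μF, Q=13μC, V=6.50V), C5(2μF, Q=0μC, V=0.00V)
Op 1: CLOSE 1-3: Q_total=12.00, C_total=10.00, V=1.20; Q1=4.80, Q3=7.20; dissipated=1.633
Op 2: CLOSE 4-3: Q_total=20.20, C_total=8.00, V=2.52; Q4=5.05, Q3=15.15; dissipated=21.067
Total dissipated: 22.701 μJ

Answer: 22.70 μJ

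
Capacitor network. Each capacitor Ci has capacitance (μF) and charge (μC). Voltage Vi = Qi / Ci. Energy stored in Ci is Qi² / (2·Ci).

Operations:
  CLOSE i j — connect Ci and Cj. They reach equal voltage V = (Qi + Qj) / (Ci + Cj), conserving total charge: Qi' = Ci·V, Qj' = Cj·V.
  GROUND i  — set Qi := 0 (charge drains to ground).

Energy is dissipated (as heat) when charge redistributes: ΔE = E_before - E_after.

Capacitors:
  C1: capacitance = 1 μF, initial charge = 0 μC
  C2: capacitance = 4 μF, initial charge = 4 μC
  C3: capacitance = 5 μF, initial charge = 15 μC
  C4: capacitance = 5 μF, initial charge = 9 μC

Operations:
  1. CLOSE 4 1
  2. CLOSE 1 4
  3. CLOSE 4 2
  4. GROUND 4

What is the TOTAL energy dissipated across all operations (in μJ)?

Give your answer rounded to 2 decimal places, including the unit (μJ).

Initial: C1(1μF, Q=0μC, V=0.00V), C2(4μF, Q=4μC, V=1.00V), C3(5μF, Q=15μC, V=3.00V), C4(5μF, Q=9μC, V=1.80V)
Op 1: CLOSE 4-1: Q_total=9.00, C_total=6.00, V=1.50; Q4=7.50, Q1=1.50; dissipated=1.350
Op 2: CLOSE 1-4: Q_total=9.00, C_total=6.00, V=1.50; Q1=1.50, Q4=7.50; dissipated=0.000
Op 3: CLOSE 4-2: Q_total=11.50, C_total=9.00, V=1.28; Q4=6.39, Q2=5.11; dissipated=0.278
Op 4: GROUND 4: Q4=0; energy lost=4.082
Total dissipated: 5.710 μJ

Answer: 5.71 μJ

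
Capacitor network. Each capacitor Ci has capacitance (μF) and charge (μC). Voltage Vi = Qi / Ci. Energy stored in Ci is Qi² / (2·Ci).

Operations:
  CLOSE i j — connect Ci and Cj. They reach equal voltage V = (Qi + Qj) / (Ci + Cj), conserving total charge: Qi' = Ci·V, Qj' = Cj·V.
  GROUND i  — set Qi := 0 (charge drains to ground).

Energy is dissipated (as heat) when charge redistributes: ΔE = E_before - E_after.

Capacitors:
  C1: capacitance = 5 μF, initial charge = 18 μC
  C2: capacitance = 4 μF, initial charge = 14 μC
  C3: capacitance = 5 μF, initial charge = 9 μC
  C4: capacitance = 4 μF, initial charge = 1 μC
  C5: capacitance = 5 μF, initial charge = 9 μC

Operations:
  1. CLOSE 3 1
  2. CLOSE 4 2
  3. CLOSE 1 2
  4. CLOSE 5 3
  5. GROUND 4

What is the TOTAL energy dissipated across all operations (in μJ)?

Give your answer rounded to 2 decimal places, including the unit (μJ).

Initial: C1(5μF, Q=18μC, V=3.60V), C2(4μF, Q=14μC, V=3.50V), C3(5μF, Q=9μC, V=1.80V), C4(4μF, Q=1μC, V=0.25V), C5(5μF, Q=9μC, V=1.80V)
Op 1: CLOSE 3-1: Q_total=27.00, C_total=10.00, V=2.70; Q3=13.50, Q1=13.50; dissipated=4.050
Op 2: CLOSE 4-2: Q_total=15.00, C_total=8.00, V=1.88; Q4=7.50, Q2=7.50; dissipated=10.562
Op 3: CLOSE 1-2: Q_total=21.00, C_total=9.00, V=2.33; Q1=11.67, Q2=9.33; dissipated=0.756
Op 4: CLOSE 5-3: Q_total=22.50, C_total=10.00, V=2.25; Q5=11.25, Q3=11.25; dissipated=1.012
Op 5: GROUND 4: Q4=0; energy lost=7.031
Total dissipated: 23.413 μJ

Answer: 23.41 μJ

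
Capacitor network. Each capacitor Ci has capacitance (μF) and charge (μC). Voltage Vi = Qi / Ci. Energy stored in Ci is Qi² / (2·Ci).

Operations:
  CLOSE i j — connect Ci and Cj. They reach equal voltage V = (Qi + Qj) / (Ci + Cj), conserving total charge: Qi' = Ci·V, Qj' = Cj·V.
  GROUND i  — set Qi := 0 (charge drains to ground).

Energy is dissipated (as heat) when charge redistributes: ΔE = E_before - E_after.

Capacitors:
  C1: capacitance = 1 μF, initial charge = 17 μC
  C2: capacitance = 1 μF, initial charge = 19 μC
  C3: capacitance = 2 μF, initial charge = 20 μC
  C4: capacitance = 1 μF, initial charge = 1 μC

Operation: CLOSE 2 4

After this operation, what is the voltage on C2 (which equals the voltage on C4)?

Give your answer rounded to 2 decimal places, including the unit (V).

Initial: C1(1μF, Q=17μC, V=17.00V), C2(1μF, Q=19μC, V=19.00V), C3(2μF, Q=20μC, V=10.00V), C4(1μF, Q=1μC, V=1.00V)
Op 1: CLOSE 2-4: Q_total=20.00, C_total=2.00, V=10.00; Q2=10.00, Q4=10.00; dissipated=81.000

Answer: 10.00 V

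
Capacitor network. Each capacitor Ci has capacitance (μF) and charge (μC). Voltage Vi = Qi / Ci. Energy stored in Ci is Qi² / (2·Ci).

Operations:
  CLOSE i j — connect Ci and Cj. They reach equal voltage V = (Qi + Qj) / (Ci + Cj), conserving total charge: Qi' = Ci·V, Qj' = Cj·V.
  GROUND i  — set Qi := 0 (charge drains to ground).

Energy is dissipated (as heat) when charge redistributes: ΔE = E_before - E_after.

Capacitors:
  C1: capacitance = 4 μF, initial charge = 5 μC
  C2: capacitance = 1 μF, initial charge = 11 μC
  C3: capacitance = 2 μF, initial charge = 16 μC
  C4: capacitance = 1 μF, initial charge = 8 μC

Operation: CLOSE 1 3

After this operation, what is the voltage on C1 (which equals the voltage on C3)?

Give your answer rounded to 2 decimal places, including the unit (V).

Initial: C1(4μF, Q=5μC, V=1.25V), C2(1μF, Q=11μC, V=11.00V), C3(2μF, Q=16μC, V=8.00V), C4(1μF, Q=8μC, V=8.00V)
Op 1: CLOSE 1-3: Q_total=21.00, C_total=6.00, V=3.50; Q1=14.00, Q3=7.00; dissipated=30.375

Answer: 3.50 V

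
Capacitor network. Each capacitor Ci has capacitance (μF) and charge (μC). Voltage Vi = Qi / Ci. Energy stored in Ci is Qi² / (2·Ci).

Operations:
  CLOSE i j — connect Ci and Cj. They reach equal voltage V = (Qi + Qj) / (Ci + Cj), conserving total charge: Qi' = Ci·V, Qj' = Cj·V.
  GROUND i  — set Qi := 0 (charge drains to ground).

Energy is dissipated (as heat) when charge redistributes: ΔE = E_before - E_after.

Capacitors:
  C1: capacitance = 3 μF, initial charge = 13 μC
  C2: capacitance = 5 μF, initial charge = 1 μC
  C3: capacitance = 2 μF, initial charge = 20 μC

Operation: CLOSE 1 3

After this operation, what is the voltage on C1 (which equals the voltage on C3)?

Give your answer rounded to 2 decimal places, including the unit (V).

Initial: C1(3μF, Q=13μC, V=4.33V), C2(5μF, Q=1μC, V=0.20V), C3(2μF, Q=20μC, V=10.00V)
Op 1: CLOSE 1-3: Q_total=33.00, C_total=5.00, V=6.60; Q1=19.80, Q3=13.20; dissipated=19.267

Answer: 6.60 V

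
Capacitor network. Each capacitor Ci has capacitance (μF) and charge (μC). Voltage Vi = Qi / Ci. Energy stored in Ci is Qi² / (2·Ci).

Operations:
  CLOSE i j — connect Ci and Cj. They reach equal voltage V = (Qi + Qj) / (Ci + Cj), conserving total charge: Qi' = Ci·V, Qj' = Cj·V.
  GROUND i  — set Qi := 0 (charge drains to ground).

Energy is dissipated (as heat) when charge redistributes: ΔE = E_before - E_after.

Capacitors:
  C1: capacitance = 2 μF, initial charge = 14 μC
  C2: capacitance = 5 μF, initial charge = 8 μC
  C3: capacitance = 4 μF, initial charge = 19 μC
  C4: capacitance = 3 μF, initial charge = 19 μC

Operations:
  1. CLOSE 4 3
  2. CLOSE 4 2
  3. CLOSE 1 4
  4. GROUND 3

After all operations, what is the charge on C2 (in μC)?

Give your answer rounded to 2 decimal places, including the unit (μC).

Answer: 15.18 μC

Derivation:
Initial: C1(2μF, Q=14μC, V=7.00V), C2(5μF, Q=8μC, V=1.60V), C3(4μF, Q=19μC, V=4.75V), C4(3μF, Q=19μC, V=6.33V)
Op 1: CLOSE 4-3: Q_total=38.00, C_total=7.00, V=5.43; Q4=16.29, Q3=21.71; dissipated=2.149
Op 2: CLOSE 4-2: Q_total=24.29, C_total=8.00, V=3.04; Q4=9.11, Q2=15.18; dissipated=13.742
Op 3: CLOSE 1-4: Q_total=23.11, C_total=5.00, V=4.62; Q1=9.24, Q4=13.86; dissipated=9.429
Op 4: GROUND 3: Q3=0; energy lost=58.939
Final charges: Q1=9.24, Q2=15.18, Q3=0.00, Q4=13.86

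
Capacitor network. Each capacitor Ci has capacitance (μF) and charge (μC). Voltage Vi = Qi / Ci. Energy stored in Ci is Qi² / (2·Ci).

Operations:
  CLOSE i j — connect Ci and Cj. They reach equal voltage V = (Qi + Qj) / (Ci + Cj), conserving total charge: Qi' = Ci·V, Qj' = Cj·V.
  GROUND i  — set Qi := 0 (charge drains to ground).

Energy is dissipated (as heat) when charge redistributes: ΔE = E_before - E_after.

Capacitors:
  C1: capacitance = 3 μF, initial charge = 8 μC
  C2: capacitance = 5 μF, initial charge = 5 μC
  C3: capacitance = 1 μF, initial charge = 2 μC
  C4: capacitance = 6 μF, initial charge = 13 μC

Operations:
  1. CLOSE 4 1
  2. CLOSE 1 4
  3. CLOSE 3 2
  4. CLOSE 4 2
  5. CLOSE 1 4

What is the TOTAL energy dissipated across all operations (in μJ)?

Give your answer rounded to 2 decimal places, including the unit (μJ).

Answer: 2.80 μJ

Derivation:
Initial: C1(3μF, Q=8μC, V=2.67V), C2(5μF, Q=5μC, V=1.00V), C3(1μF, Q=2μC, V=2.00V), C4(6μF, Q=13μC, V=2.17V)
Op 1: CLOSE 4-1: Q_total=21.00, C_total=9.00, V=2.33; Q4=14.00, Q1=7.00; dissipated=0.250
Op 2: CLOSE 1-4: Q_total=21.00, C_total=9.00, V=2.33; Q1=7.00, Q4=14.00; dissipated=0.000
Op 3: CLOSE 3-2: Q_total=7.00, C_total=6.00, V=1.17; Q3=1.17, Q2=5.83; dissipated=0.417
Op 4: CLOSE 4-2: Q_total=19.83, C_total=11.00, V=1.80; Q4=10.82, Q2=9.02; dissipated=1.856
Op 5: CLOSE 1-4: Q_total=17.82, C_total=9.00, V=1.98; Q1=5.94, Q4=11.88; dissipated=0.281
Total dissipated: 2.804 μJ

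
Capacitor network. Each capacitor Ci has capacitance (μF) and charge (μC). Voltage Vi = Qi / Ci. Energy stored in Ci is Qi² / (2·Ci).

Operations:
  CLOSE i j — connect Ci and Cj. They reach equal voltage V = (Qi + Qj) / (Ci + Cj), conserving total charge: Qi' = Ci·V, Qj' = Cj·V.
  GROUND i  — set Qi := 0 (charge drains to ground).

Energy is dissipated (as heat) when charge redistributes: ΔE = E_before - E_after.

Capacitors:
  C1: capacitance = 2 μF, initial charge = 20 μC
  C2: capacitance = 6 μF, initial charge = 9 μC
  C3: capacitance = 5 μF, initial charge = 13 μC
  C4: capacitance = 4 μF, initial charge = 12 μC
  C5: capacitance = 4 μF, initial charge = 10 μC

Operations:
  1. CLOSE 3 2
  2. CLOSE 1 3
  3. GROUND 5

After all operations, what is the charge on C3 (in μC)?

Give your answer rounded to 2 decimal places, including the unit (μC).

Initial: C1(2μF, Q=20μC, V=10.00V), C2(6μF, Q=9μC, V=1.50V), C3(5μF, Q=13μC, V=2.60V), C4(4μF, Q=12μC, V=3.00V), C5(4μF, Q=10μC, V=2.50V)
Op 1: CLOSE 3-2: Q_total=22.00, C_total=11.00, V=2.00; Q3=10.00, Q2=12.00; dissipated=1.650
Op 2: CLOSE 1-3: Q_total=30.00, C_total=7.00, V=4.29; Q1=8.57, Q3=21.43; dissipated=45.714
Op 3: GROUND 5: Q5=0; energy lost=12.500
Final charges: Q1=8.57, Q2=12.00, Q3=21.43, Q4=12.00, Q5=0.00

Answer: 21.43 μC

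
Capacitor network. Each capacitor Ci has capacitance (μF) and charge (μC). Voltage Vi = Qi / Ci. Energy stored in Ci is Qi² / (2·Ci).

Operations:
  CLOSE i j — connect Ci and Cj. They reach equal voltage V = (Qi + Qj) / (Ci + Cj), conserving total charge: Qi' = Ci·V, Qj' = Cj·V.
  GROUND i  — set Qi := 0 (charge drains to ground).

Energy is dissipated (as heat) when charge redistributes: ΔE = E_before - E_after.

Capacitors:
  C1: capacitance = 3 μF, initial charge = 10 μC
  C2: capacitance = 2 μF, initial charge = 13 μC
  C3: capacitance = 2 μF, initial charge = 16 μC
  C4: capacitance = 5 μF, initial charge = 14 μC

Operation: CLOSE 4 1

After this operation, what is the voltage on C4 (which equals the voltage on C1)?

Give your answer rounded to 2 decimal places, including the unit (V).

Initial: C1(3μF, Q=10μC, V=3.33V), C2(2μF, Q=13μC, V=6.50V), C3(2μF, Q=16μC, V=8.00V), C4(5μF, Q=14μC, V=2.80V)
Op 1: CLOSE 4-1: Q_total=24.00, C_total=8.00, V=3.00; Q4=15.00, Q1=9.00; dissipated=0.267

Answer: 3.00 V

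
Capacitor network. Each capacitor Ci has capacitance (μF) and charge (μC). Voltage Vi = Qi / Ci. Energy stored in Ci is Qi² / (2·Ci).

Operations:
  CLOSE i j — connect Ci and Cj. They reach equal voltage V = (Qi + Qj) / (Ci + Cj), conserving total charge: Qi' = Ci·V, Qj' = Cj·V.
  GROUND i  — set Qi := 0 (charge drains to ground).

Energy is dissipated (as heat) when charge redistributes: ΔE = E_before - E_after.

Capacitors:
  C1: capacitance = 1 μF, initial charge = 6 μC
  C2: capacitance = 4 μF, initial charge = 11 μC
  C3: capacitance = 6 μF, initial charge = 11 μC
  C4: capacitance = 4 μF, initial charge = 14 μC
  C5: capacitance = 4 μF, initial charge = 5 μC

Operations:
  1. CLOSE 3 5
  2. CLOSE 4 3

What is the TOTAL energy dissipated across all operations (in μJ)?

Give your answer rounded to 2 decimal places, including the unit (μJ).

Initial: C1(1μF, Q=6μC, V=6.00V), C2(4μF, Q=11μC, V=2.75V), C3(6μF, Q=11μC, V=1.83V), C4(4μF, Q=14μC, V=3.50V), C5(4μF, Q=5μC, V=1.25V)
Op 1: CLOSE 3-5: Q_total=16.00, C_total=10.00, V=1.60; Q3=9.60, Q5=6.40; dissipated=0.408
Op 2: CLOSE 4-3: Q_total=23.60, C_total=10.00, V=2.36; Q4=9.44, Q3=14.16; dissipated=4.332
Total dissipated: 4.740 μJ

Answer: 4.74 μJ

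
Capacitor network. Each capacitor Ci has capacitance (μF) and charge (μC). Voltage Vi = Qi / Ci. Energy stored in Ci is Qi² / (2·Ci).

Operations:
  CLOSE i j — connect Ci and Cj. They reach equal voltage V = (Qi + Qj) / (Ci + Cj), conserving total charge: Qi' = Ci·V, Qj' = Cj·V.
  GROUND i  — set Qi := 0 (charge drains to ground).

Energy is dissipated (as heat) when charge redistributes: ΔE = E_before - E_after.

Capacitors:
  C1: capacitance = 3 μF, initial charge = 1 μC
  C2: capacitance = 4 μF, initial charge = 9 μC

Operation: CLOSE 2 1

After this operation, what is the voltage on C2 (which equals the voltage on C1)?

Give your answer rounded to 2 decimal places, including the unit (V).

Answer: 1.43 V

Derivation:
Initial: C1(3μF, Q=1μC, V=0.33V), C2(4μF, Q=9μC, V=2.25V)
Op 1: CLOSE 2-1: Q_total=10.00, C_total=7.00, V=1.43; Q2=5.71, Q1=4.29; dissipated=3.149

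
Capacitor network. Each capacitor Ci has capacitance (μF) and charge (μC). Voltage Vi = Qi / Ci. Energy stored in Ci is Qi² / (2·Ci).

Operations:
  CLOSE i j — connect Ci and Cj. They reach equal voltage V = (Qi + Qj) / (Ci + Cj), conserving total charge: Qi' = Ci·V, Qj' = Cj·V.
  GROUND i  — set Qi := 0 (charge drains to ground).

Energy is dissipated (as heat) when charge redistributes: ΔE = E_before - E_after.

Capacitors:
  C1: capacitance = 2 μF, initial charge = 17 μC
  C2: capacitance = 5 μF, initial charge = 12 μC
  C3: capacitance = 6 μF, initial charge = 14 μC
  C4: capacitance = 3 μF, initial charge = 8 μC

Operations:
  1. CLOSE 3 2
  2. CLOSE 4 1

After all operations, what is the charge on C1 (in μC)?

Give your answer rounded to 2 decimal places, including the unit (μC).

Initial: C1(2μF, Q=17μC, V=8.50V), C2(5μF, Q=12μC, V=2.40V), C3(6μF, Q=14μC, V=2.33V), C4(3μF, Q=8μC, V=2.67V)
Op 1: CLOSE 3-2: Q_total=26.00, C_total=11.00, V=2.36; Q3=14.18, Q2=11.82; dissipated=0.006
Op 2: CLOSE 4-1: Q_total=25.00, C_total=5.00, V=5.00; Q4=15.00, Q1=10.00; dissipated=20.417
Final charges: Q1=10.00, Q2=11.82, Q3=14.18, Q4=15.00

Answer: 10.00 μC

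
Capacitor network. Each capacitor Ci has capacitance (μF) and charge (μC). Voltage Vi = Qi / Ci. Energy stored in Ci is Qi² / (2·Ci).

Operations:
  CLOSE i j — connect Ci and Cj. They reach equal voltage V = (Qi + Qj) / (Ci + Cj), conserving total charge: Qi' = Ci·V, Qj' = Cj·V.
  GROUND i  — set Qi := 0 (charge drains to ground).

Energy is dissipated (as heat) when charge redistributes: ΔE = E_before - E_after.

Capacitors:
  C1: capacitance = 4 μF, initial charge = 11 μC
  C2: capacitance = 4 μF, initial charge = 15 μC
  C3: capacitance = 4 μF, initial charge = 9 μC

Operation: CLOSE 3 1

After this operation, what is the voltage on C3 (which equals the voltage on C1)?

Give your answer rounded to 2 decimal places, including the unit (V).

Answer: 2.50 V

Derivation:
Initial: C1(4μF, Q=11μC, V=2.75V), C2(4μF, Q=15μC, V=3.75V), C3(4μF, Q=9μC, V=2.25V)
Op 1: CLOSE 3-1: Q_total=20.00, C_total=8.00, V=2.50; Q3=10.00, Q1=10.00; dissipated=0.250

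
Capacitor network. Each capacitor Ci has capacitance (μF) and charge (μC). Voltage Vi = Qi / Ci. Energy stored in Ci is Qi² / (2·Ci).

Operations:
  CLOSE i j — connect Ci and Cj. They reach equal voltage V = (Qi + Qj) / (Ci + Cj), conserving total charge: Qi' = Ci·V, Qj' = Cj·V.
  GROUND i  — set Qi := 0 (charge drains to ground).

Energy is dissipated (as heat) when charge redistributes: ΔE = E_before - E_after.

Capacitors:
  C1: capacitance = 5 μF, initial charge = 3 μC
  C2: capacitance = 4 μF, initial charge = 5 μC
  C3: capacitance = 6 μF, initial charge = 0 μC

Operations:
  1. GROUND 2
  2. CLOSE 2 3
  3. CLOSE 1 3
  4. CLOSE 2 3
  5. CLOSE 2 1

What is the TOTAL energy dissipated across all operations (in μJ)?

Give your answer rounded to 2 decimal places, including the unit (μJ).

Answer: 3.72 μJ

Derivation:
Initial: C1(5μF, Q=3μC, V=0.60V), C2(4μF, Q=5μC, V=1.25V), C3(6μF, Q=0μC, V=0.00V)
Op 1: GROUND 2: Q2=0; energy lost=3.125
Op 2: CLOSE 2-3: Q_total=0.00, C_total=10.00, V=0.00; Q2=0.00, Q3=0.00; dissipated=0.000
Op 3: CLOSE 1-3: Q_total=3.00, C_total=11.00, V=0.27; Q1=1.36, Q3=1.64; dissipated=0.491
Op 4: CLOSE 2-3: Q_total=1.64, C_total=10.00, V=0.16; Q2=0.65, Q3=0.98; dissipated=0.089
Op 5: CLOSE 2-1: Q_total=2.02, C_total=9.00, V=0.22; Q2=0.90, Q1=1.12; dissipated=0.013
Total dissipated: 3.718 μJ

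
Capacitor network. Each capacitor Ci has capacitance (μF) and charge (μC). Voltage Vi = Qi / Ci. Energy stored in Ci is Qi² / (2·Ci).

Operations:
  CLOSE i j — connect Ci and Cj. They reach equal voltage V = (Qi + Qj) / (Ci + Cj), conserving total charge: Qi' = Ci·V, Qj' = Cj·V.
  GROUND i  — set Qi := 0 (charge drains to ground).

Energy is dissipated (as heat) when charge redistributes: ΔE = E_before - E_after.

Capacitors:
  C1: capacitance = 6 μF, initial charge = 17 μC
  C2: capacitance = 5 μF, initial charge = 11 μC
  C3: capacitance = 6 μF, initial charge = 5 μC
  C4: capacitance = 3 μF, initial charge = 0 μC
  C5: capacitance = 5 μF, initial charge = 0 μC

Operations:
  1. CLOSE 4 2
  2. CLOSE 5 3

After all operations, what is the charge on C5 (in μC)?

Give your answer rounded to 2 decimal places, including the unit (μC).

Answer: 2.27 μC

Derivation:
Initial: C1(6μF, Q=17μC, V=2.83V), C2(5μF, Q=11μC, V=2.20V), C3(6μF, Q=5μC, V=0.83V), C4(3μF, Q=0μC, V=0.00V), C5(5μF, Q=0μC, V=0.00V)
Op 1: CLOSE 4-2: Q_total=11.00, C_total=8.00, V=1.38; Q4=4.12, Q2=6.88; dissipated=4.537
Op 2: CLOSE 5-3: Q_total=5.00, C_total=11.00, V=0.45; Q5=2.27, Q3=2.73; dissipated=0.947
Final charges: Q1=17.00, Q2=6.88, Q3=2.73, Q4=4.12, Q5=2.27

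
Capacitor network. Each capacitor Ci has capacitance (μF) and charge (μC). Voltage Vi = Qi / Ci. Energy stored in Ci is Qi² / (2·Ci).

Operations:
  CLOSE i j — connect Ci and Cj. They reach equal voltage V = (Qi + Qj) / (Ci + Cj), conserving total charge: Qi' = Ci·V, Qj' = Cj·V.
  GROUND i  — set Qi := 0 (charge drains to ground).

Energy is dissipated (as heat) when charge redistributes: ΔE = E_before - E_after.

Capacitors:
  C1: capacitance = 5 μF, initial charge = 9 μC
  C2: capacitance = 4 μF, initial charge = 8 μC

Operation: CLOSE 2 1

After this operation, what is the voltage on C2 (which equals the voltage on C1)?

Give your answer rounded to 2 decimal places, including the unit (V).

Answer: 1.89 V

Derivation:
Initial: C1(5μF, Q=9μC, V=1.80V), C2(4μF, Q=8μC, V=2.00V)
Op 1: CLOSE 2-1: Q_total=17.00, C_total=9.00, V=1.89; Q2=7.56, Q1=9.44; dissipated=0.044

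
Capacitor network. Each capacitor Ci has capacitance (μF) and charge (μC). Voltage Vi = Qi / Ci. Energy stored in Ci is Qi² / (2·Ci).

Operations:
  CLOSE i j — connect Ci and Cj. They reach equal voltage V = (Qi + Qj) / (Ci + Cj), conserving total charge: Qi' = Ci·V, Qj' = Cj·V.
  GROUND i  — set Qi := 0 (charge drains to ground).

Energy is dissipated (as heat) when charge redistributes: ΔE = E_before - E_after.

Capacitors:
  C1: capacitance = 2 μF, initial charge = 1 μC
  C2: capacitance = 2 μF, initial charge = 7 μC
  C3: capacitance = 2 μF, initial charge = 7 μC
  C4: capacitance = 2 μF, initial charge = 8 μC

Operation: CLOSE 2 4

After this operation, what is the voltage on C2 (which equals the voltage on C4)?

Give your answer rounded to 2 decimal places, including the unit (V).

Initial: C1(2μF, Q=1μC, V=0.50V), C2(2μF, Q=7μC, V=3.50V), C3(2μF, Q=7μC, V=3.50V), C4(2μF, Q=8μC, V=4.00V)
Op 1: CLOSE 2-4: Q_total=15.00, C_total=4.00, V=3.75; Q2=7.50, Q4=7.50; dissipated=0.125

Answer: 3.75 V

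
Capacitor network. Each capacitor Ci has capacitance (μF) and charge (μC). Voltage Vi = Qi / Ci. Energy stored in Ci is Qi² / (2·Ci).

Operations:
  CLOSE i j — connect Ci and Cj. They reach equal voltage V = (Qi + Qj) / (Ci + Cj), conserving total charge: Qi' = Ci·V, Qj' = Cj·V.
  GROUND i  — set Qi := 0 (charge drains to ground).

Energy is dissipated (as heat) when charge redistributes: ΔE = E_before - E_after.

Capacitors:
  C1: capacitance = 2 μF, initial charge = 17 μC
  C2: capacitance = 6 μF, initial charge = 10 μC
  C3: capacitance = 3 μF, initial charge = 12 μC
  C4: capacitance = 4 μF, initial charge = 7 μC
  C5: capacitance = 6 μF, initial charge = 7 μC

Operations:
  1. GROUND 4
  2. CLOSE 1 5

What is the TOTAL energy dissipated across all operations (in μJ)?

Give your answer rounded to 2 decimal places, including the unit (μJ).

Initial: C1(2μF, Q=17μC, V=8.50V), C2(6μF, Q=10μC, V=1.67V), C3(3μF, Q=12μC, V=4.00V), C4(4μF, Q=7μC, V=1.75V), C5(6μF, Q=7μC, V=1.17V)
Op 1: GROUND 4: Q4=0; energy lost=6.125
Op 2: CLOSE 1-5: Q_total=24.00, C_total=8.00, V=3.00; Q1=6.00, Q5=18.00; dissipated=40.333
Total dissipated: 46.458 μJ

Answer: 46.46 μJ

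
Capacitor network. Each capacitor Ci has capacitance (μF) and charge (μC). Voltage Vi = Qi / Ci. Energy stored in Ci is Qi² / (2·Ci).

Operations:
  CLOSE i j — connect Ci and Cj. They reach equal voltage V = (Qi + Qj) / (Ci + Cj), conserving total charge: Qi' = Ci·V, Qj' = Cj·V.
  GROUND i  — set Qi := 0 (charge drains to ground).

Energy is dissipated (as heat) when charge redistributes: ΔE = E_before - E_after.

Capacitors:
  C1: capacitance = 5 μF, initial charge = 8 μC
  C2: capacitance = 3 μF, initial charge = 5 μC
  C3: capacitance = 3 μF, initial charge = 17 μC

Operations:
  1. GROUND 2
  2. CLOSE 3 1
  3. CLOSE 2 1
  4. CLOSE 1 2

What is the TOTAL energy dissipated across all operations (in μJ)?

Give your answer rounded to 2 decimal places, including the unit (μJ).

Answer: 28.83 μJ

Derivation:
Initial: C1(5μF, Q=8μC, V=1.60V), C2(3μF, Q=5μC, V=1.67V), C3(3μF, Q=17μC, V=5.67V)
Op 1: GROUND 2: Q2=0; energy lost=4.167
Op 2: CLOSE 3-1: Q_total=25.00, C_total=8.00, V=3.12; Q3=9.38, Q1=15.62; dissipated=15.504
Op 3: CLOSE 2-1: Q_total=15.62, C_total=8.00, V=1.95; Q2=5.86, Q1=9.77; dissipated=9.155
Op 4: CLOSE 1-2: Q_total=15.62, C_total=8.00, V=1.95; Q1=9.77, Q2=5.86; dissipated=0.000
Total dissipated: 28.826 μJ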